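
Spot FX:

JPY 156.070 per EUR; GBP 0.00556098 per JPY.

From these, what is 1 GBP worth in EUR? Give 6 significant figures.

GBP/EUR = 1.15220

1 GBP ÷ 0.00556098 = 179.824 JPY
179.824 JPY ÷ 156.070 = 1.1522 EUR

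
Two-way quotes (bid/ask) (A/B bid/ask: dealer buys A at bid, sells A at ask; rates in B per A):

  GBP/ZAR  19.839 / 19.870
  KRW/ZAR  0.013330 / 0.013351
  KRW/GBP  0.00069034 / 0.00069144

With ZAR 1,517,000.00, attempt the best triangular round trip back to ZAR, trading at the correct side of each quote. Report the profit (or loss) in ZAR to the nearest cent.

Best loop ZAR → KRW → GBP → ZAR:
ZAR 1,517,000.00 ÷ 0.013351 (buy KRW at ask) = KRW 113,624,448
KRW 113,624,448 × 0.00069034 (sell KRW at bid) = GBP 78,439.50
GBP 78,439.50 × 19.839 (sell GBP at bid) = ZAR 1,556,161.26

Net profit: ZAR 39,161.26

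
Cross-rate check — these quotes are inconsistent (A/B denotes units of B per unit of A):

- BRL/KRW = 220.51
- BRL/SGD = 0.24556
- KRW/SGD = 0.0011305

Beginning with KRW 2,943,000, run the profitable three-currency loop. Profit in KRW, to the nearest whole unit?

Profit: KRW 44,662

Profitable loop is KRW → SGD → BRL → KRW:
KRW 2,943,000 × 0.0011305 = SGD 3,327.06
SGD 3,327.06 ÷ 0.24556 = BRL 13,548.87
BRL 13,548.87 × 220.51 = KRW 2,987,662
Profit = KRW 2,987,662 − KRW 2,943,000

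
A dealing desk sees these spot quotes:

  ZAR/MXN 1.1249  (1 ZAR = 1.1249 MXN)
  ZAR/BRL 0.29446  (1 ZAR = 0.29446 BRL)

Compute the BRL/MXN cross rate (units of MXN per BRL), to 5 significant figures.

1 BRL ÷ 0.29446 = 3.39605 ZAR
3.39605 ZAR × 1.1249 = 3.82021 MXN

BRL/MXN = 3.8202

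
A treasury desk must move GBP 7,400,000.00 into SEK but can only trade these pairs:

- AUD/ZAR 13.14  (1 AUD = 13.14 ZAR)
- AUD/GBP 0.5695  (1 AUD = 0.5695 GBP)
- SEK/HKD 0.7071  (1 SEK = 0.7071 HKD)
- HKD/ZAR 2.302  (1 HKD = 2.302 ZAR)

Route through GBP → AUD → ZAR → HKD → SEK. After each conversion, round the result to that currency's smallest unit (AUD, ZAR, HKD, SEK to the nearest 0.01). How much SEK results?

SEK 104,893,167.47

GBP 7,400,000.00 ÷ 0.5695 = AUD 12,993,854.26
AUD 12,993,854.26 × 13.14 = ZAR 170,739,244.98
ZAR 170,739,244.98 ÷ 2.302 = HKD 74,169,958.72
HKD 74,169,958.72 ÷ 0.7071 = SEK 104,893,167.47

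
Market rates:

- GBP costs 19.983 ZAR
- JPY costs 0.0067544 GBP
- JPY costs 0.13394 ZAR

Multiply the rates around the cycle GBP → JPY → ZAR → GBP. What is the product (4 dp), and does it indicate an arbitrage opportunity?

0.9923 (arbitrage exists)

Around GBP → JPY → ZAR → GBP: 1 ÷ 0.0067544 × 0.13394 ÷ 19.983 = 0.992345
Product < 1; profitable direction is GBP → ZAR → JPY → GBP.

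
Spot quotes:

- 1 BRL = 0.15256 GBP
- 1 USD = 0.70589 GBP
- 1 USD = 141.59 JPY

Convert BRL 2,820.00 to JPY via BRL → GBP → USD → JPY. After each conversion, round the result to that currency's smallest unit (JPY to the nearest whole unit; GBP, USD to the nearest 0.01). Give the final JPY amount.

JPY 86,295

BRL 2,820.00 × 0.15256 = GBP 430.22
GBP 430.22 ÷ 0.70589 = USD 609.47
USD 609.47 × 141.59 = JPY 86,295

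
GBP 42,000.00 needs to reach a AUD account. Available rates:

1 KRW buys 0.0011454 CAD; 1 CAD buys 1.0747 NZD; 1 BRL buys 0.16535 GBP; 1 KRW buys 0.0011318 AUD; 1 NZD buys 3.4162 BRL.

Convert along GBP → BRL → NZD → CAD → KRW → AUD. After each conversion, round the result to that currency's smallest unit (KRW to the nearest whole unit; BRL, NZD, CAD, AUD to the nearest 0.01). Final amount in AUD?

GBP 42,000.00 ÷ 0.16535 = BRL 254,006.65
BRL 254,006.65 ÷ 3.4162 = NZD 74,353.57
NZD 74,353.57 ÷ 1.0747 = CAD 69,185.42
CAD 69,185.42 ÷ 0.0011454 = KRW 60,402,846
KRW 60,402,846 × 0.0011318 = AUD 68,363.94

AUD 68,363.94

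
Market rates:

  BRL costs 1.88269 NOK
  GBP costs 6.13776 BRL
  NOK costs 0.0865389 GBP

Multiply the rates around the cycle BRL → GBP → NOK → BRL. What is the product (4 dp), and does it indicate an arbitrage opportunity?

Around BRL → GBP → NOK → BRL: 1 ÷ 6.13776 ÷ 0.0865389 ÷ 1.88269 = 1.000000
Product ≈ 1 (deviation 0.000%, within rounding noise).

1.0000 (no arbitrage)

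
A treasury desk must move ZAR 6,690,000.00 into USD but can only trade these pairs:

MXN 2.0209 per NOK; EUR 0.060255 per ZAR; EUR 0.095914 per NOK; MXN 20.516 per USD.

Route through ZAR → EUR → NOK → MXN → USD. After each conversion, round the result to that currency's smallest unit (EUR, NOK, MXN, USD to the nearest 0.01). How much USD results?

ZAR 6,690,000.00 × 0.060255 = EUR 403,105.95
EUR 403,105.95 ÷ 0.095914 = NOK 4,202,785.31
NOK 4,202,785.31 × 2.0209 = MXN 8,493,408.83
MXN 8,493,408.83 ÷ 20.516 = USD 413,989.51

USD 413,989.51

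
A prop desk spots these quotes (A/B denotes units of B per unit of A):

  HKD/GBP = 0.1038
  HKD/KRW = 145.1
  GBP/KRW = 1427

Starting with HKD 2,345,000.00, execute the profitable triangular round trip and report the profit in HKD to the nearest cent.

Profitable loop is HKD → GBP → KRW → HKD:
HKD 2,345,000.00 × 0.1038 = GBP 243,411.00
GBP 243,411.00 × 1427 = KRW 347,347,497
KRW 347,347,497 ÷ 145.1 = HKD 2,393,849.05
Profit = HKD 2,393,849.05 − HKD 2,345,000.00

Profit: HKD 48,849.05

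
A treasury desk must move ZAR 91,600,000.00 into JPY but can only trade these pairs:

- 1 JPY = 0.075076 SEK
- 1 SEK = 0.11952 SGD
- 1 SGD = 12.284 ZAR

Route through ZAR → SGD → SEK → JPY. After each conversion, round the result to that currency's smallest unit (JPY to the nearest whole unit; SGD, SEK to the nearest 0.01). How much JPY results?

JPY 831,024,745

ZAR 91,600,000.00 ÷ 12.284 = SGD 7,456,854.44
SGD 7,456,854.44 ÷ 0.11952 = SEK 62,390,013.72
SEK 62,390,013.72 ÷ 0.075076 = JPY 831,024,745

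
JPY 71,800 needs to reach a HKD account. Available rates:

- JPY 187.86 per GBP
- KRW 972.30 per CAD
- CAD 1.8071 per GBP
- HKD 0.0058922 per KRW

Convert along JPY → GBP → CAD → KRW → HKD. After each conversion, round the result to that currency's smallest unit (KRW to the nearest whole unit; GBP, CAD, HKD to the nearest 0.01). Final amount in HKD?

HKD 3,956.84

JPY 71,800 ÷ 187.86 = GBP 382.20
GBP 382.20 × 1.8071 = CAD 690.67
CAD 690.67 × 972.30 = KRW 671,538
KRW 671,538 × 0.0058922 = HKD 3,956.84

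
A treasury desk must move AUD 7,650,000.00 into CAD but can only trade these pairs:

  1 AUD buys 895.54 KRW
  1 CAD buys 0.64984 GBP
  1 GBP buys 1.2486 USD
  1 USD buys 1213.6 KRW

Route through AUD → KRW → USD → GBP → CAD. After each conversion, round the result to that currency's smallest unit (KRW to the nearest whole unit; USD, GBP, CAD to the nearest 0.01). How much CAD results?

CAD 6,957,305.69

AUD 7,650,000.00 × 895.54 = KRW 6,850,881,000
KRW 6,850,881,000 ÷ 1213.6 = USD 5,645,089.82
USD 5,645,089.82 ÷ 1.2486 = GBP 4,521,135.53
GBP 4,521,135.53 ÷ 0.64984 = CAD 6,957,305.69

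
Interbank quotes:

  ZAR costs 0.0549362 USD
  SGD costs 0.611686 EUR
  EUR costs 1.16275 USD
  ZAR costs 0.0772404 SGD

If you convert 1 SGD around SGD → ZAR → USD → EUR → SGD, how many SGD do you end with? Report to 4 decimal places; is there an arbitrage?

1.0000 (no arbitrage)

Around SGD → ZAR → USD → EUR → SGD: 1 ÷ 0.0772404 × 0.0549362 ÷ 1.16275 ÷ 0.611686 = 0.999998
Product ≈ 1 (deviation 0.000%, within rounding noise).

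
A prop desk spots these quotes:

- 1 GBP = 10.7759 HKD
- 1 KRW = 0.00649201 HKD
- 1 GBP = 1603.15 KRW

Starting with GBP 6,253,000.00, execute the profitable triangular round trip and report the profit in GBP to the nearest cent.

Profit: GBP 221,237.72

Profitable loop is GBP → HKD → KRW → GBP:
GBP 6,253,000.00 × 10.7759 = HKD 67,381,702.70
HKD 67,381,702.70 ÷ 0.00649201 = KRW 10,379,174,200
KRW 10,379,174,200 ÷ 1603.15 = GBP 6,474,237.72
Profit = GBP 6,474,237.72 − GBP 6,253,000.00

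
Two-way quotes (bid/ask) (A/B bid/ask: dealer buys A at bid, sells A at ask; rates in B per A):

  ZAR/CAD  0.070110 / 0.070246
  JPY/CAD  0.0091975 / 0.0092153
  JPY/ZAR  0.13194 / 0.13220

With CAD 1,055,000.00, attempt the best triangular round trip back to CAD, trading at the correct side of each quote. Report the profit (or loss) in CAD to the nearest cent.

Best loop CAD → JPY → ZAR → CAD:
CAD 1,055,000.00 ÷ 0.0092153 (buy JPY at ask) = JPY 114,483,522
JPY 114,483,522 × 0.13194 (sell JPY at bid) = ZAR 15,104,955.89
ZAR 15,104,955.89 × 0.070110 (sell ZAR at bid) = CAD 1,059,008.46

Net profit: CAD 4,008.46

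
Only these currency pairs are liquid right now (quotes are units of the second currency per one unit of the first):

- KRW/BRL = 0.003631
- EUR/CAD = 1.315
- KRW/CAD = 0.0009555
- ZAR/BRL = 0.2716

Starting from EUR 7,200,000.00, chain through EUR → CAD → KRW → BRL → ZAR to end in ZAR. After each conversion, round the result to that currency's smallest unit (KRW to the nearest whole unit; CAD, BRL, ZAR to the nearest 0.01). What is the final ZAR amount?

ZAR 132,471,984.17

EUR 7,200,000.00 × 1.315 = CAD 9,468,000.00
CAD 9,468,000.00 ÷ 0.0009555 = KRW 9,908,948,195
KRW 9,908,948,195 × 0.003631 = BRL 35,979,390.90
BRL 35,979,390.90 ÷ 0.2716 = ZAR 132,471,984.17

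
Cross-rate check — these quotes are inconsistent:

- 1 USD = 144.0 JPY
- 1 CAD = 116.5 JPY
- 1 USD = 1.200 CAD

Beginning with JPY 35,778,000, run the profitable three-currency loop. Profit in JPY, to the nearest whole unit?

Profit: JPY 1,074,876

Profitable loop is JPY → CAD → USD → JPY:
JPY 35,778,000 ÷ 116.5 = CAD 307,107.30
CAD 307,107.30 ÷ 1.200 = USD 255,922.75
USD 255,922.75 × 144.0 = JPY 36,852,876
Profit = JPY 36,852,876 − JPY 35,778,000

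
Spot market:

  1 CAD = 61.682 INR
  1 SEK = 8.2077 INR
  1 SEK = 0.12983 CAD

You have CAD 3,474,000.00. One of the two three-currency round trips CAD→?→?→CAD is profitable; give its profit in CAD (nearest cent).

Profitable loop is CAD → SEK → INR → CAD:
CAD 3,474,000.00 ÷ 0.12983 = SEK 26,758,068.24
SEK 26,758,068.24 × 8.2077 = INR 219,622,196.72
INR 219,622,196.72 ÷ 61.682 = CAD 3,560,555.70
Profit = CAD 3,560,555.70 − CAD 3,474,000.00

Profit: CAD 86,555.70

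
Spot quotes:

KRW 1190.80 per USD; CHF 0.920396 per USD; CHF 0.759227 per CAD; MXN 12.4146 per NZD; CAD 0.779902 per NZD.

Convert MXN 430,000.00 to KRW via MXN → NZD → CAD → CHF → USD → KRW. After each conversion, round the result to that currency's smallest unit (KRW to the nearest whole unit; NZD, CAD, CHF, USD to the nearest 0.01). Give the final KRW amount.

MXN 430,000.00 ÷ 12.4146 = NZD 34,636.64
NZD 34,636.64 × 0.779902 = CAD 27,013.18
CAD 27,013.18 × 0.759227 = CHF 20,509.14
CHF 20,509.14 ÷ 0.920396 = USD 22,282.95
USD 22,282.95 × 1190.80 = KRW 26,534,537

KRW 26,534,537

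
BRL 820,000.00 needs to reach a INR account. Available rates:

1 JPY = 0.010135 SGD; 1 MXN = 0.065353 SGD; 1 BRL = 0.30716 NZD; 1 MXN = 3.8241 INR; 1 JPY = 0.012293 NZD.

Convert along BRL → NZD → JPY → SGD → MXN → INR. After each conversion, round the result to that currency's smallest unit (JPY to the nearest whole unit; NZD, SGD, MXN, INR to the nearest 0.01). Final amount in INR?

INR 12,150,890.06

BRL 820,000.00 × 0.30716 = NZD 251,871.20
NZD 251,871.20 ÷ 0.012293 = JPY 20,488,994
JPY 20,488,994 × 0.010135 = SGD 207,655.95
SGD 207,655.95 ÷ 0.065353 = MXN 3,177,450.92
MXN 3,177,450.92 × 3.8241 = INR 12,150,890.06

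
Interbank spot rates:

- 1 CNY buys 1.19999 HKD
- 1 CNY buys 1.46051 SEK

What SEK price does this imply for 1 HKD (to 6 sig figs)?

1 HKD ÷ 1.19999 = 0.83334 CNY
0.83334 CNY × 1.46051 = 1.2171 SEK

HKD/SEK = 1.21710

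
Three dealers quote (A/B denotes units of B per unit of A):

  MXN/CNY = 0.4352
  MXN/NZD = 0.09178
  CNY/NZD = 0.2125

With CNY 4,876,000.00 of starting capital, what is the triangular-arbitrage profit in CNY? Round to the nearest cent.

Profit: CNY 37,188.93

Profitable loop is CNY → NZD → MXN → CNY:
CNY 4,876,000.00 × 0.2125 = NZD 1,036,150.00
NZD 1,036,150.00 ÷ 0.09178 = MXN 11,289,496.62
MXN 11,289,496.62 × 0.4352 = CNY 4,913,188.93
Profit = CNY 4,913,188.93 − CNY 4,876,000.00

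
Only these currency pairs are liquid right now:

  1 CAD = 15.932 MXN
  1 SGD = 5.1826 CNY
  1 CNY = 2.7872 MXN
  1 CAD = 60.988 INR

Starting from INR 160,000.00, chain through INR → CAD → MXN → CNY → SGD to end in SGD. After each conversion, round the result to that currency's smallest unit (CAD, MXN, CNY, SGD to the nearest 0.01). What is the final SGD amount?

INR 160,000.00 ÷ 60.988 = CAD 2,623.47
CAD 2,623.47 × 15.932 = MXN 41,797.12
MXN 41,797.12 ÷ 2.7872 = CNY 14,996.10
CNY 14,996.10 ÷ 5.1826 = SGD 2,893.55

SGD 2,893.55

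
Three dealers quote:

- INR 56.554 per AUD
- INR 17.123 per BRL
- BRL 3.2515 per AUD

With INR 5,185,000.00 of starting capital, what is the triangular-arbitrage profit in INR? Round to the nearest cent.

Profitable loop is INR → BRL → AUD → INR:
INR 5,185,000.00 ÷ 17.123 = BRL 302,809.09
BRL 302,809.09 ÷ 3.2515 = AUD 93,129.04
AUD 93,129.04 × 56.554 = INR 5,266,819.97
Profit = INR 5,266,819.97 − INR 5,185,000.00

Profit: INR 81,819.97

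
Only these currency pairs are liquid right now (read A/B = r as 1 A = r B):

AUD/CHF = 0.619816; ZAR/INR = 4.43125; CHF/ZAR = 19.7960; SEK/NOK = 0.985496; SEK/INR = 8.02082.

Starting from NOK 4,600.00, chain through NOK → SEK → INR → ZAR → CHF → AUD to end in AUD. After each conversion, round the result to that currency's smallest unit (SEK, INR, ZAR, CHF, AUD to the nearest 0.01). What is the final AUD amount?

NOK 4,600.00 ÷ 0.985496 = SEK 4,667.70
SEK 4,667.70 × 8.02082 = INR 37,438.78
INR 37,438.78 ÷ 4.43125 = ZAR 8,448.81
ZAR 8,448.81 ÷ 19.7960 = CHF 426.79
CHF 426.79 ÷ 0.619816 = AUD 688.58

AUD 688.58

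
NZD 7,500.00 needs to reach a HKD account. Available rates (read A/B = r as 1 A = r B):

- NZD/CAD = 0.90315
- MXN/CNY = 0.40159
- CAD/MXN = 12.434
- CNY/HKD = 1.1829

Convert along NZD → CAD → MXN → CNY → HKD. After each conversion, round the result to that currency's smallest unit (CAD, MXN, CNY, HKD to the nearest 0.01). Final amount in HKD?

NZD 7,500.00 × 0.90315 = CAD 6,773.62
CAD 6,773.62 × 12.434 = MXN 84,223.19
MXN 84,223.19 × 0.40159 = CNY 33,823.19
CNY 33,823.19 × 1.1829 = HKD 40,009.45

HKD 40,009.45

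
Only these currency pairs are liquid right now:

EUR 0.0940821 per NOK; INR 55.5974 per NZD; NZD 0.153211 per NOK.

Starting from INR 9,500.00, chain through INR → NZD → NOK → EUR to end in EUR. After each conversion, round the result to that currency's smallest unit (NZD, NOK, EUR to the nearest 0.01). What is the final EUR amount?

INR 9,500.00 ÷ 55.5974 = NZD 170.87
NZD 170.87 ÷ 0.153211 = NOK 1,115.26
NOK 1,115.26 × 0.0940821 = EUR 104.93

EUR 104.93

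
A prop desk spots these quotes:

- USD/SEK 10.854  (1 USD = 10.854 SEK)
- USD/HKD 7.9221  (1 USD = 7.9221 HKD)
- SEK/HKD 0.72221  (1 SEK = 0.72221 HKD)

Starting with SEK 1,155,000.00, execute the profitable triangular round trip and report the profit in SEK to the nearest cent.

Profit: SEK 12,263.73

Profitable loop is SEK → USD → HKD → SEK:
SEK 1,155,000.00 ÷ 10.854 = USD 106,412.38
USD 106,412.38 × 7.9221 = HKD 843,009.54
HKD 843,009.54 ÷ 0.72221 = SEK 1,167,263.73
Profit = SEK 1,167,263.73 − SEK 1,155,000.00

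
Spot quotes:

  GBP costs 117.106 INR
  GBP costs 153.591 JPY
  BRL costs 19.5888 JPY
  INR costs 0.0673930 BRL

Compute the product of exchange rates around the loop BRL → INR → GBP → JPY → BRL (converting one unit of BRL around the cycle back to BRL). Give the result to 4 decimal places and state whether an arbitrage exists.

0.9935 (arbitrage exists)

Around BRL → INR → GBP → JPY → BRL: 1 ÷ 0.0673930 ÷ 117.106 × 153.591 ÷ 19.5888 = 0.993491
Product < 1; profitable direction is BRL → JPY → GBP → INR → BRL.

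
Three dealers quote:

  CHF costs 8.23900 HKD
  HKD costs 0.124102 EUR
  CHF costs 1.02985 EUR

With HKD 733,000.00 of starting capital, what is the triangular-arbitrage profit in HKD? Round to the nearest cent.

Profit: HKD 5,286.05

Profitable loop is HKD → CHF → EUR → HKD:
HKD 733,000.00 ÷ 8.23900 = CHF 88,967.11
CHF 88,967.11 × 1.02985 = EUR 91,622.78
EUR 91,622.78 ÷ 0.124102 = HKD 738,286.05
Profit = HKD 738,286.05 − HKD 733,000.00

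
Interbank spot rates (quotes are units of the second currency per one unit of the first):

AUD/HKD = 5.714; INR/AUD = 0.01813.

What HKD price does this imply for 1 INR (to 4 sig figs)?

1 INR × 0.01813 = 0.01813 AUD
0.01813 AUD × 5.714 = 0.103595 HKD

INR/HKD = 0.1036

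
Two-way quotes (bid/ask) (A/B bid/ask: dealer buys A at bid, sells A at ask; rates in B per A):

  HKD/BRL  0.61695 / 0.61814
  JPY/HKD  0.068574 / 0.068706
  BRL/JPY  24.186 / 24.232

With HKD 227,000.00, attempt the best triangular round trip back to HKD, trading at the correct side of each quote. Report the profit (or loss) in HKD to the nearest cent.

Net profit: HKD 5,273.34

Best loop HKD → BRL → JPY → HKD:
HKD 227,000.00 × 0.61695 (sell HKD at bid) = BRL 140,047.65
BRL 140,047.65 × 24.186 (sell BRL at bid) = JPY 3,387,192
JPY 3,387,192 × 0.068574 (sell JPY at bid) = HKD 232,273.34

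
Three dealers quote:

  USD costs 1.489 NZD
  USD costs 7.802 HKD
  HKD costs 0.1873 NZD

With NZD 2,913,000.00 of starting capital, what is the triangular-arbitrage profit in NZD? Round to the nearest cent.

Profit: NZD 55,188.37

Profitable loop is NZD → HKD → USD → NZD:
NZD 2,913,000.00 ÷ 0.1873 = HKD 15,552,589.43
HKD 15,552,589.43 ÷ 7.802 = USD 1,993,410.59
USD 1,993,410.59 × 1.489 = NZD 2,968,188.37
Profit = NZD 2,968,188.37 − NZD 2,913,000.00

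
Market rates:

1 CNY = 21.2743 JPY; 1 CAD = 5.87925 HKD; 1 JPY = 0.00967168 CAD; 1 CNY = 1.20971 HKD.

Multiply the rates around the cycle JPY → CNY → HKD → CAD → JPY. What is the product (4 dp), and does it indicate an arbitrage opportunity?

Around JPY → CNY → HKD → CAD → JPY: 1 ÷ 21.2743 × 1.20971 ÷ 5.87925 ÷ 0.00967168 = 1.000005
Product ≈ 1 (deviation 0.000%, within rounding noise).

1.0000 (no arbitrage)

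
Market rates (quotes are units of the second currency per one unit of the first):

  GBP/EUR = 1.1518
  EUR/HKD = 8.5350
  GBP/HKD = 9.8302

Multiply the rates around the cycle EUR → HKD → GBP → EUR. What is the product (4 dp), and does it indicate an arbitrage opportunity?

Around EUR → HKD → GBP → EUR: 1 × 8.5350 ÷ 9.8302 × 1.1518 = 1.000042
Product ≈ 1 (deviation 0.004%, within rounding noise).

1.0000 (no arbitrage)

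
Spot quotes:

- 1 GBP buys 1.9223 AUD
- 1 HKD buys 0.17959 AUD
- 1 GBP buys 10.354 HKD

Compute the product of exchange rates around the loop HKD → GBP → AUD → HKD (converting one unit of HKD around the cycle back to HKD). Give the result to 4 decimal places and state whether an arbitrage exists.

1.0338 (arbitrage exists)

Around HKD → GBP → AUD → HKD: 1 ÷ 10.354 × 1.9223 ÷ 0.17959 = 1.033786
Product > 1; profitable direction is HKD → GBP → AUD → HKD.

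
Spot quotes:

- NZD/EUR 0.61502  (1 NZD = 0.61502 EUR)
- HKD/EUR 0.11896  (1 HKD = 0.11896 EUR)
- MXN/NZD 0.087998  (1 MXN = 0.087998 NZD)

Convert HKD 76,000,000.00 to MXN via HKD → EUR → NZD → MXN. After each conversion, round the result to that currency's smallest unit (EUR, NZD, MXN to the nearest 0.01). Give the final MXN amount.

HKD 76,000,000.00 × 0.11896 = EUR 9,040,960.00
EUR 9,040,960.00 ÷ 0.61502 = NZD 14,700,269.91
NZD 14,700,269.91 ÷ 0.087998 = MXN 167,052,318.35

MXN 167,052,318.35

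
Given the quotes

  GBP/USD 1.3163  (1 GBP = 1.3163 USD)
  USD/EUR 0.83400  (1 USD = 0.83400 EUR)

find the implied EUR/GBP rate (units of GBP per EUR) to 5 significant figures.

EUR/GBP = 0.91092

1 EUR ÷ 0.83400 = 1.19904 USD
1.19904 USD ÷ 1.3163 = 0.910918 GBP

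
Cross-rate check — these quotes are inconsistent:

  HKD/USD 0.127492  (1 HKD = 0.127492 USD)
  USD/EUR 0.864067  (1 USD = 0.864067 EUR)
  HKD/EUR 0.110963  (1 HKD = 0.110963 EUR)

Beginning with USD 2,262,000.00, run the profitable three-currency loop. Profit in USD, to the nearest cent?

Profit: USD 16,454.90

Profitable loop is USD → HKD → EUR → USD:
USD 2,262,000.00 ÷ 0.127492 = HKD 17,742,289.71
HKD 17,742,289.71 × 0.110963 = EUR 1,968,737.69
EUR 1,968,737.69 ÷ 0.864067 = USD 2,278,454.90
Profit = USD 2,278,454.90 − USD 2,262,000.00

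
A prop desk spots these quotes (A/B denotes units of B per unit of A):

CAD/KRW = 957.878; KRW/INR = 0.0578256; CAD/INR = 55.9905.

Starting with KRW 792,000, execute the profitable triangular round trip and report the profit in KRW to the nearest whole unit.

Profit: KRW 8,588

Profitable loop is KRW → CAD → INR → KRW:
KRW 792,000 ÷ 957.878 = CAD 826.83
CAD 826.83 × 55.9905 = INR 46,294.49
INR 46,294.49 ÷ 0.0578256 = KRW 800,588
Profit = KRW 800,588 − KRW 792,000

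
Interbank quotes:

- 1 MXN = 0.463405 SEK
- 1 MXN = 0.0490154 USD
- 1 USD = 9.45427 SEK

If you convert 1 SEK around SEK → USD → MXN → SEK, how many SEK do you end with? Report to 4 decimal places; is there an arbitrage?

1.0000 (no arbitrage)

Around SEK → USD → MXN → SEK: 1 ÷ 9.45427 ÷ 0.0490154 × 0.463405 = 1.000000
Product ≈ 1 (deviation 0.000%, within rounding noise).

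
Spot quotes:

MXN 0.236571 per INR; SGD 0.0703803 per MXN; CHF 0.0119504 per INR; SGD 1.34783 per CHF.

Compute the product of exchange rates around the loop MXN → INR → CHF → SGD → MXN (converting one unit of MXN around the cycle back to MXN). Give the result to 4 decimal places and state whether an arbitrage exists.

Around MXN → INR → CHF → SGD → MXN: 1 ÷ 0.236571 × 0.0119504 × 1.34783 ÷ 0.0703803 = 0.967397
Product < 1; profitable direction is MXN → SGD → CHF → INR → MXN.

0.9674 (arbitrage exists)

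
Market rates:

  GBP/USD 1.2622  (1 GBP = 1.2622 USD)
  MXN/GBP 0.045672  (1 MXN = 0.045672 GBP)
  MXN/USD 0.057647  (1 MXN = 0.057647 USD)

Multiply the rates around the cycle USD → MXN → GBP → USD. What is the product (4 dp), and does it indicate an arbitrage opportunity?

Around USD → MXN → GBP → USD: 1 ÷ 0.057647 × 0.045672 × 1.2622 = 1.000003
Product ≈ 1 (deviation 0.000%, within rounding noise).

1.0000 (no arbitrage)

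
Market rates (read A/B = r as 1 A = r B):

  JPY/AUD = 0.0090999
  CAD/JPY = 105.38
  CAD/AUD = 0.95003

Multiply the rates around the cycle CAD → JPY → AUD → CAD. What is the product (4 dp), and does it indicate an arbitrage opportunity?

1.0094 (arbitrage exists)

Around CAD → JPY → AUD → CAD: 1 × 105.38 × 0.0090999 ÷ 0.95003 = 1.009387
Product > 1; profitable direction is CAD → JPY → AUD → CAD.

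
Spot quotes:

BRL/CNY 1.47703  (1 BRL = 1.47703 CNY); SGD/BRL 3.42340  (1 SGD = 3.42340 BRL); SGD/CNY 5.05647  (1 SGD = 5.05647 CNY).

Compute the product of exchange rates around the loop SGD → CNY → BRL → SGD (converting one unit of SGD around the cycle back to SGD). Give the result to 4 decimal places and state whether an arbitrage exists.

1.0000 (no arbitrage)

Around SGD → CNY → BRL → SGD: 1 × 5.05647 ÷ 1.47703 ÷ 3.42340 = 1.000001
Product ≈ 1 (deviation 0.000%, within rounding noise).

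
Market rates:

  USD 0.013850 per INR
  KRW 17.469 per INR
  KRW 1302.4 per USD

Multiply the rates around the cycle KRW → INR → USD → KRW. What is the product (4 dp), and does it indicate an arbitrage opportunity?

Around KRW → INR → USD → KRW: 1 ÷ 17.469 × 0.013850 × 1302.4 = 1.032586
Product > 1; profitable direction is KRW → INR → USD → KRW.

1.0326 (arbitrage exists)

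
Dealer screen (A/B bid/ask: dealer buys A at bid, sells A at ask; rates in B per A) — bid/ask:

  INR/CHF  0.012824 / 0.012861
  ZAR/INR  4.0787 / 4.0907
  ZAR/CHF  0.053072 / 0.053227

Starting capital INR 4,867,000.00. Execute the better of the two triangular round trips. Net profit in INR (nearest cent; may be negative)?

Net profit: INR 42,694.07

Best loop INR → ZAR → CHF → INR:
INR 4,867,000.00 ÷ 4.0907 (buy ZAR at ask) = ZAR 1,189,771.92
ZAR 1,189,771.92 × 0.053072 (sell ZAR at bid) = CHF 63,143.58
CHF 63,143.58 ÷ 0.012861 (buy INR at ask) = INR 4,909,694.07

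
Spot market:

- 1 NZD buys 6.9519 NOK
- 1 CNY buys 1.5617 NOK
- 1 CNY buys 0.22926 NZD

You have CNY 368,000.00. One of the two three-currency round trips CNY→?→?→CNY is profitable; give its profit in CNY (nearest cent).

Profitable loop is CNY → NZD → NOK → CNY:
CNY 368,000.00 × 0.22926 = NZD 84,367.68
NZD 84,367.68 × 6.9519 = NOK 586,515.67
NOK 586,515.67 ÷ 1.5617 = CNY 375,562.32
Profit = CNY 375,562.32 − CNY 368,000.00

Profit: CNY 7,562.32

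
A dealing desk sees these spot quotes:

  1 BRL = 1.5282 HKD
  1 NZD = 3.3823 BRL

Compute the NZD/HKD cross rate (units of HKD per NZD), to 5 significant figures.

1 NZD × 3.3823 = 3.3823 BRL
3.3823 BRL × 1.5282 = 5.16883 HKD

NZD/HKD = 5.1688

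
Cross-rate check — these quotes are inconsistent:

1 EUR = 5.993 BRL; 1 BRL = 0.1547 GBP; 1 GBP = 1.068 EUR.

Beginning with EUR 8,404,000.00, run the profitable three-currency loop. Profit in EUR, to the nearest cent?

Profit: EUR 83,508.06

Profitable loop is EUR → GBP → BRL → EUR:
EUR 8,404,000.00 ÷ 1.068 = GBP 7,868,913.86
GBP 7,868,913.86 ÷ 0.1547 = BRL 50,865,635.80
BRL 50,865,635.80 ÷ 5.993 = EUR 8,487,508.06
Profit = EUR 8,487,508.06 − EUR 8,404,000.00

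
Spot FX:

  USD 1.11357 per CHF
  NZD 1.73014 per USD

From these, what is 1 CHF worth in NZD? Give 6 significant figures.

1 CHF × 1.11357 = 1.11357 USD
1.11357 USD × 1.73014 = 1.92663 NZD

CHF/NZD = 1.92663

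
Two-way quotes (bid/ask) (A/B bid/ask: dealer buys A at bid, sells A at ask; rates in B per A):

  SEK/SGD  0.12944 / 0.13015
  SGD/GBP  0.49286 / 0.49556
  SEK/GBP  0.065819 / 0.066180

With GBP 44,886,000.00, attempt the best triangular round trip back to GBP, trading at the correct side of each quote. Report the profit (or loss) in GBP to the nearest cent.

Net profit: GBP 919,936.65

Best loop GBP → SGD → SEK → GBP:
GBP 44,886,000.00 ÷ 0.49556 (buy SGD at ask) = SGD 90,576,317.70
SGD 90,576,317.70 ÷ 0.13015 (buy SEK at ask) = SEK 695,937,900.12
SEK 695,937,900.12 × 0.065819 (sell SEK at bid) = GBP 45,805,936.65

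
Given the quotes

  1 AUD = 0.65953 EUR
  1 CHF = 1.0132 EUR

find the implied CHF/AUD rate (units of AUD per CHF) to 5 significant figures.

1 CHF × 1.0132 = 1.0132 EUR
1.0132 EUR ÷ 0.65953 = 1.53625 AUD

CHF/AUD = 1.5362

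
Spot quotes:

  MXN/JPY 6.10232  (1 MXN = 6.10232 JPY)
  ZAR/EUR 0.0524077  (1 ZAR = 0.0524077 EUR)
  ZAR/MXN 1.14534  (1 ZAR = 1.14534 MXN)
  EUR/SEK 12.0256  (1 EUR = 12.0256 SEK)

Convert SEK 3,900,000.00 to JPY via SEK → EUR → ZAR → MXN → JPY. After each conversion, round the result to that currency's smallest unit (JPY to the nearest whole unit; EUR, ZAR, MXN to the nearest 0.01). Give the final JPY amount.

SEK 3,900,000.00 ÷ 12.0256 = EUR 324,308.14
EUR 324,308.14 ÷ 0.0524077 = ZAR 6,188,177.31
ZAR 6,188,177.31 × 1.14534 = MXN 7,087,567.00
MXN 7,087,567.00 × 6.10232 = JPY 43,250,602

JPY 43,250,602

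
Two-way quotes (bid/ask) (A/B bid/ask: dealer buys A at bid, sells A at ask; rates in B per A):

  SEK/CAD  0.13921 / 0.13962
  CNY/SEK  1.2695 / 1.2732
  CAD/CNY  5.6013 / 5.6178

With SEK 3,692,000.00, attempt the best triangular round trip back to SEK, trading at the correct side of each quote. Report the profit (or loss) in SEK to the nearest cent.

Net profit: SEK 5,014.51

Best loop SEK → CNY → CAD → SEK:
SEK 3,692,000.00 ÷ 1.2732 (buy CNY at ask) = CNY 2,899,780.08
CNY 2,899,780.08 ÷ 5.6178 (buy CAD at ask) = CAD 516,177.17
CAD 516,177.17 ÷ 0.13962 (buy SEK at ask) = SEK 3,697,014.51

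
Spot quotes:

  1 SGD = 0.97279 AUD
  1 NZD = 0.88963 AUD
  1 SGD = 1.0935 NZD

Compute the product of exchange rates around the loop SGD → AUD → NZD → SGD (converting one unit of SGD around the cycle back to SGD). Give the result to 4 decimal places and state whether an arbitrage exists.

1.0000 (no arbitrage)

Around SGD → AUD → NZD → SGD: 1 × 0.97279 ÷ 0.88963 ÷ 1.0935 = 0.999979
Product ≈ 1 (deviation 0.002%, within rounding noise).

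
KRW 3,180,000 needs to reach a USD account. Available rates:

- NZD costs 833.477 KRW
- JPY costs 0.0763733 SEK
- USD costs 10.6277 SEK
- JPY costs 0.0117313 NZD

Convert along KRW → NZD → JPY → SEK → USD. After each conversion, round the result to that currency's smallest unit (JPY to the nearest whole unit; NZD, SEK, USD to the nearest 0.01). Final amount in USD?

KRW 3,180,000 ÷ 833.477 = NZD 3,815.34
NZD 3,815.34 ÷ 0.0117313 = JPY 325,227
JPY 325,227 × 0.0763733 = SEK 24,838.66
SEK 24,838.66 ÷ 10.6277 = USD 2,337.16

USD 2,337.16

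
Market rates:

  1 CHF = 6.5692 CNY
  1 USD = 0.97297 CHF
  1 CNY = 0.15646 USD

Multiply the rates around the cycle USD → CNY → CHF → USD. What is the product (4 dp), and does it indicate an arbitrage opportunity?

1.0000 (no arbitrage)

Around USD → CNY → CHF → USD: 1 ÷ 0.15646 ÷ 6.5692 ÷ 0.97297 = 0.999965
Product ≈ 1 (deviation 0.004%, within rounding noise).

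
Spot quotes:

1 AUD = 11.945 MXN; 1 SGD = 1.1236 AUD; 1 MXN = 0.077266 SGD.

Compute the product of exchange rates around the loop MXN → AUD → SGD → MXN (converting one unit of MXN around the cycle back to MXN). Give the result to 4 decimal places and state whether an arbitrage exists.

Around MXN → AUD → SGD → MXN: 1 ÷ 11.945 ÷ 1.1236 ÷ 0.077266 = 0.964303
Product < 1; profitable direction is MXN → SGD → AUD → MXN.

0.9643 (arbitrage exists)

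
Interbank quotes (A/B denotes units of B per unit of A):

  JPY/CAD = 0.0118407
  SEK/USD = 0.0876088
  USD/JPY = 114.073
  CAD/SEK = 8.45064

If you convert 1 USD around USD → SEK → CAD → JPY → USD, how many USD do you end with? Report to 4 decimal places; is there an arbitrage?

1.0000 (no arbitrage)

Around USD → SEK → CAD → JPY → USD: 1 ÷ 0.0876088 ÷ 8.45064 ÷ 0.0118407 ÷ 114.073 = 1.000006
Product ≈ 1 (deviation 0.001%, within rounding noise).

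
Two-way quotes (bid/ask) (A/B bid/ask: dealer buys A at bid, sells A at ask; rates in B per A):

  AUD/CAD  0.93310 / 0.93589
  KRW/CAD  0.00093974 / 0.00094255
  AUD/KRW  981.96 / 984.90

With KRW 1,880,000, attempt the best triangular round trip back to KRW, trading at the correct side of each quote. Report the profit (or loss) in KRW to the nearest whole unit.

Net profit: KRW 9,685

Best loop KRW → AUD → CAD → KRW:
KRW 1,880,000 ÷ 984.90 (buy AUD at ask) = AUD 1,908.82
AUD 1,908.82 × 0.93310 (sell AUD at bid) = CAD 1,781.12
CAD 1,781.12 ÷ 0.00094255 (buy KRW at ask) = KRW 1,889,685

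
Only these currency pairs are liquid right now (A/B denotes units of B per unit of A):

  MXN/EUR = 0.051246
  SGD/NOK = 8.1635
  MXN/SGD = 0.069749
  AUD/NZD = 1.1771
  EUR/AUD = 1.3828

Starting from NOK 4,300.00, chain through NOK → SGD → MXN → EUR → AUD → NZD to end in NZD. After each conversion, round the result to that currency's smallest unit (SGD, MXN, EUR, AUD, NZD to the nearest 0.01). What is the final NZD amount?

NZD 629.91

NOK 4,300.00 ÷ 8.1635 = SGD 526.73
SGD 526.73 ÷ 0.069749 = MXN 7,551.79
MXN 7,551.79 × 0.051246 = EUR 387.00
EUR 387.00 × 1.3828 = AUD 535.14
AUD 535.14 × 1.1771 = NZD 629.91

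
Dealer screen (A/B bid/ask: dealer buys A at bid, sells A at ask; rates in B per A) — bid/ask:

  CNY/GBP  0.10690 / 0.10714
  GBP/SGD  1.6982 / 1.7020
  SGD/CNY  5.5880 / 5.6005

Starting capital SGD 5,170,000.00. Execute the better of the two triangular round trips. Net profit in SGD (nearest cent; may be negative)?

Best loop SGD → CNY → GBP → SGD:
SGD 5,170,000.00 × 5.5880 (sell SGD at bid) = CNY 28,889,960.00
CNY 28,889,960.00 × 0.10690 (sell CNY at bid) = GBP 3,088,336.72
GBP 3,088,336.72 × 1.6982 (sell GBP at bid) = SGD 5,244,613.42

Net profit: SGD 74,613.42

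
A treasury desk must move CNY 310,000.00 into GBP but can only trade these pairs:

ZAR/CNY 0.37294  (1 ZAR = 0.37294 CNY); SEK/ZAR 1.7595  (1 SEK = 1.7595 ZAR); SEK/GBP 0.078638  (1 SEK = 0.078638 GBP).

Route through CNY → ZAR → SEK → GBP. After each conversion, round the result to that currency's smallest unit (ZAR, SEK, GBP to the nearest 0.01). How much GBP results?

CNY 310,000.00 ÷ 0.37294 = ZAR 831,232.91
ZAR 831,232.91 ÷ 1.7595 = SEK 472,425.64
SEK 472,425.64 × 0.078638 = GBP 37,150.61

GBP 37,150.61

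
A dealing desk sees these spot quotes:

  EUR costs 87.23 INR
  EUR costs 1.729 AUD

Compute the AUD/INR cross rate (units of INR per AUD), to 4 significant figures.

AUD/INR = 50.45

1 AUD ÷ 1.729 = 0.578369 EUR
0.578369 EUR × 87.23 = 50.4511 INR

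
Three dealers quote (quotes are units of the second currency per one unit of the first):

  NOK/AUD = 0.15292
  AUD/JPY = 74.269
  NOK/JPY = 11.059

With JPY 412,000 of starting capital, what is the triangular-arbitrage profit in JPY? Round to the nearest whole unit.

Profit: JPY 11,110

Profitable loop is JPY → NOK → AUD → JPY:
JPY 412,000 ÷ 11.059 = NOK 37,254.72
NOK 37,254.72 × 0.15292 = AUD 5,696.99
AUD 5,696.99 × 74.269 = JPY 423,110
Profit = JPY 423,110 − JPY 412,000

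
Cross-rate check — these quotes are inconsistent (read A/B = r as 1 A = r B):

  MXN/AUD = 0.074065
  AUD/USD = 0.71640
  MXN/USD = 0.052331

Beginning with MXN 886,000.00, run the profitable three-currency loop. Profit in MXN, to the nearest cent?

Profit: MXN 12,345.28

Profitable loop is MXN → AUD → USD → MXN:
MXN 886,000.00 × 0.074065 = AUD 65,621.59
AUD 65,621.59 × 0.71640 = USD 47,011.31
USD 47,011.31 ÷ 0.052331 = MXN 898,345.28
Profit = MXN 898,345.28 − MXN 886,000.00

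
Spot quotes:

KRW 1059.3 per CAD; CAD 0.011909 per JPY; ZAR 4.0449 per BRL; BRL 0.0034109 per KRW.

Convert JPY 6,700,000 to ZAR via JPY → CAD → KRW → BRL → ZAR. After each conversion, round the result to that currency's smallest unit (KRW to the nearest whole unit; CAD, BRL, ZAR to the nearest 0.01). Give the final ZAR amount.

ZAR 1,166,126.99

JPY 6,700,000 × 0.011909 = CAD 79,790.30
CAD 79,790.30 × 1059.3 = KRW 84,521,865
KRW 84,521,865 × 0.0034109 = BRL 288,295.63
BRL 288,295.63 × 4.0449 = ZAR 1,166,126.99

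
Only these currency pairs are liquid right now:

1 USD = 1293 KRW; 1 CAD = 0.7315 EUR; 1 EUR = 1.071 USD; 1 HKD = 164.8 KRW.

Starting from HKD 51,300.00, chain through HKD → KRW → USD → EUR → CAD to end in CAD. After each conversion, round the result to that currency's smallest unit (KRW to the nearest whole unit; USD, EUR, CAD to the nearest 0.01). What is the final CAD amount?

CAD 8,345.88

HKD 51,300.00 × 164.8 = KRW 8,454,240
KRW 8,454,240 ÷ 1293 = USD 6,538.47
USD 6,538.47 ÷ 1.071 = EUR 6,105.01
EUR 6,105.01 ÷ 0.7315 = CAD 8,345.88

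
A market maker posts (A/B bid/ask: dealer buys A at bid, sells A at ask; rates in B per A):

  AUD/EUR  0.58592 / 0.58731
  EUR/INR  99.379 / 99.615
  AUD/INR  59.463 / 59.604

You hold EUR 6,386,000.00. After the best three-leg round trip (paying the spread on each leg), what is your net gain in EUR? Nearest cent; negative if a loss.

Best loop EUR → AUD → INR → EUR:
EUR 6,386,000.00 ÷ 0.58731 (buy AUD at ask) = AUD 10,873,303.71
AUD 10,873,303.71 × 59.463 (sell AUD at bid) = INR 646,559,258.31
INR 646,559,258.31 ÷ 99.615 (buy EUR at ask) = EUR 6,490,581.32

Net profit: EUR 104,581.32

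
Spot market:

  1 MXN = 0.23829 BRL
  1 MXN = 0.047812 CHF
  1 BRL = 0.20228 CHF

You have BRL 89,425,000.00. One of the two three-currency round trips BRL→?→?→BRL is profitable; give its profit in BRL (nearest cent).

Profitable loop is BRL → CHF → MXN → BRL:
BRL 89,425,000.00 × 0.20228 = CHF 18,088,889.00
CHF 18,088,889.00 ÷ 0.047812 = MXN 378,333,661.01
MXN 378,333,661.01 × 0.23829 = BRL 90,153,128.08
Profit = BRL 90,153,128.08 − BRL 89,425,000.00

Profit: BRL 728,128.08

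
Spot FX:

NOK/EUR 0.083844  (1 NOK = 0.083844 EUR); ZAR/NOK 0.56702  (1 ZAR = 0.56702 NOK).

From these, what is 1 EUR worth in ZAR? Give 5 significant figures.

EUR/ZAR = 21.034

1 EUR ÷ 0.083844 = 11.9269 NOK
11.9269 NOK ÷ 0.56702 = 21.0344 ZAR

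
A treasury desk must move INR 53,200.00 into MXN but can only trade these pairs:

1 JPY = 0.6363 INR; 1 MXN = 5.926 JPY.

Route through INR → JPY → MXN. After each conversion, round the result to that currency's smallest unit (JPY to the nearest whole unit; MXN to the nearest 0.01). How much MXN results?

INR 53,200.00 ÷ 0.6363 = JPY 83,608
JPY 83,608 ÷ 5.926 = MXN 14,108.67

MXN 14,108.67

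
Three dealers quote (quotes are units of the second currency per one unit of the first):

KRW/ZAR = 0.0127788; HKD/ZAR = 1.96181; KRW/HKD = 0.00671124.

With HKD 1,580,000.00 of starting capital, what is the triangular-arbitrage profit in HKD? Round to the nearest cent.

Profitable loop is HKD → ZAR → KRW → HKD:
HKD 1,580,000.00 × 1.96181 = ZAR 3,099,659.80
ZAR 3,099,659.80 ÷ 0.0127788 = KRW 242,562,666
KRW 242,562,666 × 0.00671124 = HKD 1,627,896.27
Profit = HKD 1,627,896.27 − HKD 1,580,000.00

Profit: HKD 47,896.27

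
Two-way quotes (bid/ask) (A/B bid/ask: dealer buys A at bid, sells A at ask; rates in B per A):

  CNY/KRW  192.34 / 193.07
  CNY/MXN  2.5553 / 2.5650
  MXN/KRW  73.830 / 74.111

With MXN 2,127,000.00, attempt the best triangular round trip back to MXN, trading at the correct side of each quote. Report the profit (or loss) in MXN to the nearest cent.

Net profit: MXN 25,122.85

Best loop MXN → CNY → KRW → MXN:
MXN 2,127,000.00 ÷ 2.5650 (buy CNY at ask) = CNY 829,239.77
CNY 829,239.77 × 192.34 (sell CNY at bid) = KRW 159,495,977
KRW 159,495,977 ÷ 74.111 (buy MXN at ask) = MXN 2,152,122.85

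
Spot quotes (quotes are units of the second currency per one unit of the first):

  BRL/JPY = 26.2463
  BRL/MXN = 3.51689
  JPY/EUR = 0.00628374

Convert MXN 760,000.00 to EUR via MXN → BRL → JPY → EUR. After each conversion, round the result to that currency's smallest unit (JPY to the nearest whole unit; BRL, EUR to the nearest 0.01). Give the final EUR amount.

MXN 760,000.00 ÷ 3.51689 = BRL 216,100.02
BRL 216,100.02 × 26.2463 = JPY 5,671,826
JPY 5,671,826 × 0.00628374 = EUR 35,640.28

EUR 35,640.28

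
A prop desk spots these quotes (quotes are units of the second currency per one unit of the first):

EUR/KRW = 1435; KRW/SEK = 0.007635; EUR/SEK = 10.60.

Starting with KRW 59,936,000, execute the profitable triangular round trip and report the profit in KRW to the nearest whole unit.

Profit: KRW 2,014,217

Profitable loop is KRW → SEK → EUR → KRW:
KRW 59,936,000 × 0.007635 = SEK 457,611.36
SEK 457,611.36 ÷ 10.60 = EUR 43,170.88
EUR 43,170.88 × 1435 = KRW 61,950,217
Profit = KRW 61,950,217 − KRW 59,936,000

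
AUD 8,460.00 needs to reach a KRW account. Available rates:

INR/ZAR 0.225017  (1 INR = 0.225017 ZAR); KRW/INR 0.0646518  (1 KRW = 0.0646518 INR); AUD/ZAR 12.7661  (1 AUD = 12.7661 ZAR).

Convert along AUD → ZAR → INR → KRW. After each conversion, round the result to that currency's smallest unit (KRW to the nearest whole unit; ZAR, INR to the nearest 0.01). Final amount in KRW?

AUD 8,460.00 × 12.7661 = ZAR 108,001.21
ZAR 108,001.21 ÷ 0.225017 = INR 479,969.11
INR 479,969.11 ÷ 0.0646518 = KRW 7,423,909

KRW 7,423,909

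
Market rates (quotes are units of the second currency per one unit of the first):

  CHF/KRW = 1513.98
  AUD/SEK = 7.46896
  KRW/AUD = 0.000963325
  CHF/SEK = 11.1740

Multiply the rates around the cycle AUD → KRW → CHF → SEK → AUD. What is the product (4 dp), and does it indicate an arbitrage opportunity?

Around AUD → KRW → CHF → SEK → AUD: 1 ÷ 0.000963325 ÷ 1513.98 × 11.1740 ÷ 7.46896 = 1.025783
Product > 1; profitable direction is AUD → KRW → CHF → SEK → AUD.

1.0258 (arbitrage exists)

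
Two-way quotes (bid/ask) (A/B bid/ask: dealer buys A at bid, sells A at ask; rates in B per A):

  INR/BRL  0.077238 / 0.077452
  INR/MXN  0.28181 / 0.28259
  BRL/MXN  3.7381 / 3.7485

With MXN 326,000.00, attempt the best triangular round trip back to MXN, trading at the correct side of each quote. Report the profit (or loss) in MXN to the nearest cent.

Net profit: MXN 7,075.54

Best loop MXN → INR → BRL → MXN:
MXN 326,000.00 ÷ 0.28259 (buy INR at ask) = INR 1,153,614.78
INR 1,153,614.78 × 0.077238 (sell INR at bid) = BRL 89,102.90
BRL 89,102.90 × 3.7381 (sell BRL at bid) = MXN 333,075.54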